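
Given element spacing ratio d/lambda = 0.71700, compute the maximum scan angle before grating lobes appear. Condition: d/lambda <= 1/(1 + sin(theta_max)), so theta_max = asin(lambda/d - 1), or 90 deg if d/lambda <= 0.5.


lambda/d - 1 = 1/0.71700 - 1 = 0.3947001
theta_max = asin(0.3947001) = 23.25 deg

23.25 deg


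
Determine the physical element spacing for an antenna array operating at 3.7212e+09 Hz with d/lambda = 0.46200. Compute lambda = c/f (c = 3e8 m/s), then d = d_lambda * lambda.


lambda = c / f = 3.0000e+08 / 3.7212e+09 = 0.08061916 m
d = 0.46200 * 0.08061916 = 0.03725 m

0.03725 m


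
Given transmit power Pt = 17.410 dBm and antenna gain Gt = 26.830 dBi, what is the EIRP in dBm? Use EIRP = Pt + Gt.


EIRP = Pt + Gt = 17.410 + 26.830 = 44.24 dBm

44.24 dBm


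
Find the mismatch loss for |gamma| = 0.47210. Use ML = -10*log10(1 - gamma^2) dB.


ML = -10 * log10(1 - 0.47210^2) = -10 * log10(0.77712159) = 1.095 dB

1.095 dB


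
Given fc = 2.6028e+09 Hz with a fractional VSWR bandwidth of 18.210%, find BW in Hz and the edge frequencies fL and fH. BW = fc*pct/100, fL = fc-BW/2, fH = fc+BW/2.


BW = 2.6028e+09 * 18.210/100 = 4.739699e+08 Hz
fL = 2.6028e+09 - 4.739699e+08/2 = 2.366e+09 Hz
fH = 2.6028e+09 + 4.739699e+08/2 = 2.840e+09 Hz

BW=4.740e+08 Hz, fL=2.366e+09 Hz, fH=2.840e+09 Hz


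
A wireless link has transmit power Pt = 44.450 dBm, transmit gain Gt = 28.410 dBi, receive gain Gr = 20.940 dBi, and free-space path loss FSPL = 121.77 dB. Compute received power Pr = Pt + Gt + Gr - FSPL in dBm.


Pr = 44.450 + 28.410 + 20.940 - 121.77 = -27.97 dBm

-27.97 dBm


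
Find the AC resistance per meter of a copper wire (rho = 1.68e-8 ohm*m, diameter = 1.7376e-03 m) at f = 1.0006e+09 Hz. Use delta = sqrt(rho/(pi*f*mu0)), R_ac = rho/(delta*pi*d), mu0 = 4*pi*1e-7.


delta = sqrt(1.68e-8 / (pi * 1.0006e+09 * 4*pi*1e-7)) = 2.062265e-06 m
R_ac = 1.68e-8 / (2.062265e-06 * pi * 1.7376e-03) = 1.492 ohm/m

1.492 ohm/m


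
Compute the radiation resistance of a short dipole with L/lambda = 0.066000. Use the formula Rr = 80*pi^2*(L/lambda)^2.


Rr = 80 * pi^2 * (0.066000)^2 = 80 * 9.869604 * 4.356000e-03 = 3.439 ohm

3.439 ohm


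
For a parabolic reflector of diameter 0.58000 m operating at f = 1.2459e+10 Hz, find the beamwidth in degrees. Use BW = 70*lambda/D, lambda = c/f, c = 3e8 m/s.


lambda = c / f = 3.0000e+08 / 1.2459e+10 = 0.02407898 m
BW = 70 * 0.02407898 / 0.58000 = 2.906 deg

2.906 deg


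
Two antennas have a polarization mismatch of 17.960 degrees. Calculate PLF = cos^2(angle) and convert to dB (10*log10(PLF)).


PLF_linear = cos^2(17.960 deg) = 0.9049185
PLF_dB = 10 * log10(0.9049185) = -0.4339 dB

-0.4339 dB


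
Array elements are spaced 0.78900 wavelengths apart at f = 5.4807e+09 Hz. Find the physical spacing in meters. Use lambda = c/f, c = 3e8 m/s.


lambda = c / f = 3.0000e+08 / 5.4807e+09 = 0.05473753 m
d = 0.78900 * 0.05473753 = 0.04319 m

0.04319 m


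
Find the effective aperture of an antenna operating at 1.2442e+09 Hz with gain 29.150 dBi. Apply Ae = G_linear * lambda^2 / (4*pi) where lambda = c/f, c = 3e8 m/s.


lambda = c / f = 3.0000e+08 / 1.2442e+09 = 0.2411188 m
G_linear = 10^(29.150/10) = 822.2426
Ae = G_linear * lambda^2 / (4*pi) = 822.2426 * 0.2411188^2 / (4*pi) = 3.804 m^2

3.804 m^2


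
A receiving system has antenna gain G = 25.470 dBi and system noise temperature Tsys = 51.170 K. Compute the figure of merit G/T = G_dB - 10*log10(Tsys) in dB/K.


G/T = 25.470 - 10*log10(51.170) = 25.470 - 17.09015 = 8.380 dB/K

8.380 dB/K


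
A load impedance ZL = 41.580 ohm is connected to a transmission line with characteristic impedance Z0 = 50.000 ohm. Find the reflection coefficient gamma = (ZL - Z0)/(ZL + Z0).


gamma = (41.580 - 50.000) / (41.580 + 50.000) = -0.09194

-0.09194


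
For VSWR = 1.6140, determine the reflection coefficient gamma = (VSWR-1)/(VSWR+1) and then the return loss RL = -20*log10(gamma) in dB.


gamma = (1.6140 - 1) / (1.6140 + 1) = 0.2348891
RL = -20 * log10(0.2348891) = 12.58 dB

12.58 dB


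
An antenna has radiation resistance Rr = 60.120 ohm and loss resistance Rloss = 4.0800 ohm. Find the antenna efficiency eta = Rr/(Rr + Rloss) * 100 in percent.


eta = 60.120 / (60.120 + 4.0800) * 100 = 93.64%

93.64%


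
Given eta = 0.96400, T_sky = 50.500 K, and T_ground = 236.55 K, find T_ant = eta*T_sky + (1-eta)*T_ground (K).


T_ant = 0.96400 * 50.500 + (1 - 0.96400) * 236.55 = 57.20 K

57.20 K


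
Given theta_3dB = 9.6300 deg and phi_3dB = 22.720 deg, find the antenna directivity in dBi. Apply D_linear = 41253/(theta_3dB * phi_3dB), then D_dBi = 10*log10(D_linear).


D_linear = 41253 / (9.6300 * 22.720) = 188.5476
D_dBi = 10 * log10(188.5476) = 22.75 dBi

22.75 dBi


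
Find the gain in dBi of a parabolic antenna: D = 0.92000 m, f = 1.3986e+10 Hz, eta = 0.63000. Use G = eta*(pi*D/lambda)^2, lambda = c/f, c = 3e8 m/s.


lambda = c / f = 3.0000e+08 / 1.3986e+10 = 0.02145002 m
G_linear = 0.63000 * (pi * 0.92000 / 0.02145002)^2 = 11438.28
G_dBi = 10 * log10(11438.28) = 40.58 dBi

40.58 dBi


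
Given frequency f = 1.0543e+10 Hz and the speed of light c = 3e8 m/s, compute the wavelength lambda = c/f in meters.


lambda = c / f = 3.0000e+08 / 1.0543e+10 = 0.02845 m

0.02845 m


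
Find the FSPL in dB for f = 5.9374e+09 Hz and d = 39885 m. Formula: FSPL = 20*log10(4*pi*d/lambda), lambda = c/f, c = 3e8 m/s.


lambda = c / f = 3.0000e+08 / 5.9374e+09 = 0.05052717 m
FSPL = 20 * log10(4*pi*39885/0.05052717) = 139.9 dB

139.9 dB


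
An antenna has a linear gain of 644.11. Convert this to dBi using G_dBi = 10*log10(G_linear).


G_dBi = 10 * log10(644.11) = 28.09 dBi

28.09 dBi


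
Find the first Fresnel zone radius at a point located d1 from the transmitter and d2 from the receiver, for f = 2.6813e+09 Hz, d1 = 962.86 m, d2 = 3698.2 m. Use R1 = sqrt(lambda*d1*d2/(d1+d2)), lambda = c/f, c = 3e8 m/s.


lambda = c / f = 3.0000e+08 / 2.6813e+09 = 0.1118860 m
R1 = sqrt(0.1118860 * 962.86 * 3698.2 / (962.86 + 3698.2)) = 9.245 m

9.245 m


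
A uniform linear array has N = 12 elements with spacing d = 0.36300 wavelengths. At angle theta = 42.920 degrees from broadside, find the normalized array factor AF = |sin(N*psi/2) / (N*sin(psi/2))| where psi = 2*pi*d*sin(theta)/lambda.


psi = 2*pi*0.36300*sin(42.920 deg) = 1.553169 rad
AF = |sin(12*1.553169/2) / (12*sin(1.553169/2))| = 0.01255

0.01255


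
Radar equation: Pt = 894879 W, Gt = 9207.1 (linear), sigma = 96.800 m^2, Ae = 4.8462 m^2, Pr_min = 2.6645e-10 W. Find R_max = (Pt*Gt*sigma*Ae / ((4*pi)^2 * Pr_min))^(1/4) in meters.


R^4 = 894879*9207.1*96.800*4.8462 / ((4*pi)^2 * 2.6645e-10) = 9.186042e+19
R_max = 9.186042e+19^0.25 = 97900 m

97900 m


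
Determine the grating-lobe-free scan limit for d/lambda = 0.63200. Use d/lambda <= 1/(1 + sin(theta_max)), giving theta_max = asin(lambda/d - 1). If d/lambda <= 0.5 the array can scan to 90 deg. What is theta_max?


lambda/d - 1 = 1/0.63200 - 1 = 0.5822785
theta_max = asin(0.5822785) = 35.61 deg

35.61 deg


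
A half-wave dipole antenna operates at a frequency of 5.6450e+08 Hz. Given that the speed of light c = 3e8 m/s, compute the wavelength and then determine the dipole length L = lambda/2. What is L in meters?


lambda = c / f = 3.0000e+08 / 5.6450e+08 = 0.5314438 m
L = lambda / 2 = 0.5314438 / 2 = 0.2657 m

0.2657 m


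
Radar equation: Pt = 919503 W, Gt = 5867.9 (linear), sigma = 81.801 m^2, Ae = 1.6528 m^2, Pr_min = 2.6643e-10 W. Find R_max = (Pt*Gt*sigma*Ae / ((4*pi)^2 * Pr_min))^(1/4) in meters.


R^4 = 919503*5867.9*81.801*1.6528 / ((4*pi)^2 * 2.6643e-10) = 1.733852e+19
R_max = 1.733852e+19^0.25 = 64529 m

64529 m


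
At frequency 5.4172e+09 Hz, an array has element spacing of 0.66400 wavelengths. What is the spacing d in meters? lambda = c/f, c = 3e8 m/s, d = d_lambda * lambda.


lambda = c / f = 3.0000e+08 / 5.4172e+09 = 0.05537916 m
d = 0.66400 * 0.05537916 = 0.03677 m

0.03677 m


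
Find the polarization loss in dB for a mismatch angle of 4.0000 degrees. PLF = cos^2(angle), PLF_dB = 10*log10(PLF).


PLF_linear = cos^2(4.0000 deg) = 0.9951340
PLF_dB = 10 * log10(0.9951340) = -0.02118 dB

-0.02118 dB


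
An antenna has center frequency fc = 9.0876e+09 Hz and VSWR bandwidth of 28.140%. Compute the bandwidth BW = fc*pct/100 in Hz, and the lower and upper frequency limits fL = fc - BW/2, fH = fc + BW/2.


BW = 9.0876e+09 * 28.140/100 = 2.557251e+09 Hz
fL = 9.0876e+09 - 2.557251e+09/2 = 7.809e+09 Hz
fH = 9.0876e+09 + 2.557251e+09/2 = 1.037e+10 Hz

BW=2.557e+09 Hz, fL=7.809e+09 Hz, fH=1.037e+10 Hz


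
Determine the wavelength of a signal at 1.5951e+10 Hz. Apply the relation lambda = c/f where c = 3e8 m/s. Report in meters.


lambda = c / f = 3.0000e+08 / 1.5951e+10 = 0.01881 m

0.01881 m


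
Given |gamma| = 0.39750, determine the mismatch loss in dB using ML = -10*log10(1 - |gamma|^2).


ML = -10 * log10(1 - 0.39750^2) = -10 * log10(0.84199375) = 0.7469 dB

0.7469 dB


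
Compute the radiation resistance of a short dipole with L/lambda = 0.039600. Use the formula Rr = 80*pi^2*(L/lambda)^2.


Rr = 80 * pi^2 * (0.039600)^2 = 80 * 9.869604 * 1.568160e-03 = 1.238 ohm

1.238 ohm


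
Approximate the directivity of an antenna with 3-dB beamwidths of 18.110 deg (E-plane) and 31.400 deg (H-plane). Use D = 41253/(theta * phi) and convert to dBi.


D_linear = 41253 / (18.110 * 31.400) = 72.54499
D_dBi = 10 * log10(72.54499) = 18.61 dBi

18.61 dBi


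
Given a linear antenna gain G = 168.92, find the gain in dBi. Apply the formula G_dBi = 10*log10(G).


G_dBi = 10 * log10(168.92) = 22.28 dBi

22.28 dBi


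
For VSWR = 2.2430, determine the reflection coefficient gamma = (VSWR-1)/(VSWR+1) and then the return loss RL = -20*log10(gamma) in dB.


gamma = (2.2430 - 1) / (2.2430 + 1) = 0.3832871
RL = -20 * log10(0.3832871) = 8.330 dB

8.330 dB


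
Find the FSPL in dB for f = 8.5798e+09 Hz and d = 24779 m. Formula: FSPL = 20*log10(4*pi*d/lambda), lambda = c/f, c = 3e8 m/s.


lambda = c / f = 3.0000e+08 / 8.5798e+09 = 0.03496585 m
FSPL = 20 * log10(4*pi*24779/0.03496585) = 139.0 dB

139.0 dB


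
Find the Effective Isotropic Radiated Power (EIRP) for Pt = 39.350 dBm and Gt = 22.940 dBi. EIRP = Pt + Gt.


EIRP = Pt + Gt = 39.350 + 22.940 = 62.29 dBm

62.29 dBm


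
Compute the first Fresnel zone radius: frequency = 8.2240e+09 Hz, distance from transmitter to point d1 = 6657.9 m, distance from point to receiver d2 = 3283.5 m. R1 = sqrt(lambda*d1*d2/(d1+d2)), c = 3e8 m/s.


lambda = c / f = 3.0000e+08 / 8.2240e+09 = 0.03647860 m
R1 = sqrt(0.03647860 * 6657.9 * 3283.5 / (6657.9 + 3283.5)) = 8.956 m

8.956 m


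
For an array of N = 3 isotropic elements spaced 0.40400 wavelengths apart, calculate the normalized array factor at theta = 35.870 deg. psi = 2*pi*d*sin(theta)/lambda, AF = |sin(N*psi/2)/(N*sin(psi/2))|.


psi = 2*pi*0.40400*sin(35.870 deg) = 1.487375 rad
AF = |sin(3*1.487375/2) / (3*sin(1.487375/2))| = 0.3889

0.3889


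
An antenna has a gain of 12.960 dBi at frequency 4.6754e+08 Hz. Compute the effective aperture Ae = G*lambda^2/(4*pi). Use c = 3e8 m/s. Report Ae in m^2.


lambda = c / f = 3.0000e+08 / 4.6754e+08 = 0.6416563 m
G_linear = 10^(12.960/10) = 19.76970
Ae = G_linear * lambda^2 / (4*pi) = 19.76970 * 0.6416563^2 / (4*pi) = 0.6477 m^2

0.6477 m^2


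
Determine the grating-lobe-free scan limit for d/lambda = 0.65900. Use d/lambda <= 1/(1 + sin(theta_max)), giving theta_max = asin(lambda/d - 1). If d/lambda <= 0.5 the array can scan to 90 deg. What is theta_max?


lambda/d - 1 = 1/0.65900 - 1 = 0.5174507
theta_max = asin(0.5174507) = 31.16 deg

31.16 deg


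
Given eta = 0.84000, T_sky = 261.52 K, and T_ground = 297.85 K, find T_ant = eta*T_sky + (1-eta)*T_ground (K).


T_ant = 0.84000 * 261.52 + (1 - 0.84000) * 297.85 = 267.3 K

267.3 K


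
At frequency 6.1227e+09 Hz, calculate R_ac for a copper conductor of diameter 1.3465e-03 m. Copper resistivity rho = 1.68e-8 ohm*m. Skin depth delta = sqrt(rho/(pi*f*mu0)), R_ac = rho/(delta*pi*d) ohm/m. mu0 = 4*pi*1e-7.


delta = sqrt(1.68e-8 / (pi * 6.1227e+09 * 4*pi*1e-7)) = 8.336875e-07 m
R_ac = 1.68e-8 / (8.336875e-07 * pi * 1.3465e-03) = 4.764 ohm/m

4.764 ohm/m


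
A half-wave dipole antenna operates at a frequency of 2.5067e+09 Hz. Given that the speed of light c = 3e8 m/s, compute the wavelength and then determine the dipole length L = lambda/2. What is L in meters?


lambda = c / f = 3.0000e+08 / 2.5067e+09 = 0.1196793 m
L = lambda / 2 = 0.1196793 / 2 = 0.05984 m

0.05984 m


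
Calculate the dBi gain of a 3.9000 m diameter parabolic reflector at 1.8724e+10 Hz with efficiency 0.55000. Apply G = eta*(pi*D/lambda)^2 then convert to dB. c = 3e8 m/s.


lambda = c / f = 3.0000e+08 / 1.8724e+10 = 0.01602222 m
G_linear = 0.55000 * (pi * 3.9000 / 0.01602222)^2 = 321622.4
G_dBi = 10 * log10(321622.4) = 55.07 dBi

55.07 dBi


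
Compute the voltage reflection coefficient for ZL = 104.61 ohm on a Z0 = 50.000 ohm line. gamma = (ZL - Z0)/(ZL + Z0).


gamma = (104.61 - 50.000) / (104.61 + 50.000) = 0.3532

0.3532


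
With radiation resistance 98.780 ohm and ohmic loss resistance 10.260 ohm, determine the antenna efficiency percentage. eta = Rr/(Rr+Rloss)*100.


eta = 98.780 / (98.780 + 10.260) * 100 = 90.59%

90.59%


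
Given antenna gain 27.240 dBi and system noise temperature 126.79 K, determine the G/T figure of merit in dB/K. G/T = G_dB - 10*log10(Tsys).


G/T = 27.240 - 10*log10(126.79) = 27.240 - 21.03085 = 6.209 dB/K

6.209 dB/K


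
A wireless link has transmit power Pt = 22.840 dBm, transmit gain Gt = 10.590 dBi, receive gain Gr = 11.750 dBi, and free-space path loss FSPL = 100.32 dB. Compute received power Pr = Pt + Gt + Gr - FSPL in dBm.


Pr = 22.840 + 10.590 + 11.750 - 100.32 = -55.14 dBm

-55.14 dBm


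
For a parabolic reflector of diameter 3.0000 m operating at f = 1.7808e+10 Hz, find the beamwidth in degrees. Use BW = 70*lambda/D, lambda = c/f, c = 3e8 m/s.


lambda = c / f = 3.0000e+08 / 1.7808e+10 = 0.01684636 m
BW = 70 * 0.01684636 / 3.0000 = 0.3931 deg

0.3931 deg


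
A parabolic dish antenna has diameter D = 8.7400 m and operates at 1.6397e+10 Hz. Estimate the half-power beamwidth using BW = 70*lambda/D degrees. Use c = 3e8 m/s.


lambda = c / f = 3.0000e+08 / 1.6397e+10 = 0.01829603 m
BW = 70 * 0.01829603 / 8.7400 = 0.1465 deg

0.1465 deg


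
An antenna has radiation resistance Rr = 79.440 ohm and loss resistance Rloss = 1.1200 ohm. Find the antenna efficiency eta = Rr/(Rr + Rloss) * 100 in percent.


eta = 79.440 / (79.440 + 1.1200) * 100 = 98.61%

98.61%


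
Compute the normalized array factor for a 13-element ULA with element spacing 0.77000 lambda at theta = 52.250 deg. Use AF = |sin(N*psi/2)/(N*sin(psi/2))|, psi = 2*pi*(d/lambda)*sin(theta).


psi = 2*pi*0.77000*sin(52.250 deg) = 3.825398 rad
AF = |sin(13*3.825398/2) / (13*sin(3.825398/2))| = 0.02159

0.02159


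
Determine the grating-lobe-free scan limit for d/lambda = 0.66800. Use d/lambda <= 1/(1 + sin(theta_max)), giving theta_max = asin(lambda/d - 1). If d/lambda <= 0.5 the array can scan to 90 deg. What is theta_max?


lambda/d - 1 = 1/0.66800 - 1 = 0.4970060
theta_max = asin(0.4970060) = 29.80 deg

29.80 deg


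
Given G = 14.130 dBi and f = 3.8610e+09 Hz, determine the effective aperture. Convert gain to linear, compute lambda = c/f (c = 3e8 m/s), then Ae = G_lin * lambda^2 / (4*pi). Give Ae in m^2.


lambda = c / f = 3.0000e+08 / 3.8610e+09 = 0.07770008 m
G_linear = 10^(14.130/10) = 25.88213
Ae = G_linear * lambda^2 / (4*pi) = 25.88213 * 0.07770008^2 / (4*pi) = 0.01243 m^2

0.01243 m^2


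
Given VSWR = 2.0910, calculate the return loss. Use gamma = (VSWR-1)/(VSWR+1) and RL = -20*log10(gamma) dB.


gamma = (2.0910 - 1) / (2.0910 + 1) = 0.3529602
RL = -20 * log10(0.3529602) = 9.045 dB

9.045 dB


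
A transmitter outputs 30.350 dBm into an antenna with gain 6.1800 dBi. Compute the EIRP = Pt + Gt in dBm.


EIRP = Pt + Gt = 30.350 + 6.1800 = 36.53 dBm

36.53 dBm


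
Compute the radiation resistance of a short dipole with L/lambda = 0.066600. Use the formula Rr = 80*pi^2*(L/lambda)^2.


Rr = 80 * pi^2 * (0.066600)^2 = 80 * 9.869604 * 4.435560e-03 = 3.502 ohm

3.502 ohm


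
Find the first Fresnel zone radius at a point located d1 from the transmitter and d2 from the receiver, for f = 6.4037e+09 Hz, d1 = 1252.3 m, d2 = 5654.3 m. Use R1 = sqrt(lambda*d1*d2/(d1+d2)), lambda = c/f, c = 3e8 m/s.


lambda = c / f = 3.0000e+08 / 6.4037e+09 = 0.04684792 m
R1 = sqrt(0.04684792 * 1252.3 * 5654.3 / (1252.3 + 5654.3)) = 6.930 m

6.930 m


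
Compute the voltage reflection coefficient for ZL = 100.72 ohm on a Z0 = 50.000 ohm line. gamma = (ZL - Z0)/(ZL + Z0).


gamma = (100.72 - 50.000) / (100.72 + 50.000) = 0.3365

0.3365


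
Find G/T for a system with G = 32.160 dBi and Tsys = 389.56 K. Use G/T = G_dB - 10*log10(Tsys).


G/T = 32.160 - 10*log10(389.56) = 32.160 - 25.90574 = 6.254 dB/K

6.254 dB/K


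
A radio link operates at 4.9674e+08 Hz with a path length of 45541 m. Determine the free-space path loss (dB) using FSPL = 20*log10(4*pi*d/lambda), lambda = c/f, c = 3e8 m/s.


lambda = c / f = 3.0000e+08 / 4.9674e+08 = 0.6039377 m
FSPL = 20 * log10(4*pi*45541/0.6039377) = 119.5 dB

119.5 dB


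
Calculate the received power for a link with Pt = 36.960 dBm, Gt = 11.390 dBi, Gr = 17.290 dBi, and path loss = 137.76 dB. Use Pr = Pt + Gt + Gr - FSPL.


Pr = 36.960 + 11.390 + 17.290 - 137.76 = -72.12 dBm

-72.12 dBm


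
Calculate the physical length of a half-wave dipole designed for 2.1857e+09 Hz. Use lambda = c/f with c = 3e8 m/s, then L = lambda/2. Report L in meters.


lambda = c / f = 3.0000e+08 / 2.1857e+09 = 0.1372558 m
L = lambda / 2 = 0.1372558 / 2 = 0.06863 m

0.06863 m


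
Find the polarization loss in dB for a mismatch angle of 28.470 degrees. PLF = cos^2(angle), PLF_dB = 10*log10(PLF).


PLF_linear = cos^2(28.470 deg) = 0.7727585
PLF_dB = 10 * log10(0.7727585) = -1.120 dB

-1.120 dB


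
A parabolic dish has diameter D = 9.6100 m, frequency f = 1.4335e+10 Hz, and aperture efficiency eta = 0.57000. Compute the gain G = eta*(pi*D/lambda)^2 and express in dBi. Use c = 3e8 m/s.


lambda = c / f = 3.0000e+08 / 1.4335e+10 = 0.02092780 m
G_linear = 0.57000 * (pi * 9.6100 / 0.02092780)^2 = 1.186245e+06
G_dBi = 10 * log10(1.186245e+06) = 60.74 dBi

60.74 dBi


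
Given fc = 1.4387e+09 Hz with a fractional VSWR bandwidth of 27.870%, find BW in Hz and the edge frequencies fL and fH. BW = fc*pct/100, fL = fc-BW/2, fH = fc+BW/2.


BW = 1.4387e+09 * 27.870/100 = 4.009657e+08 Hz
fL = 1.4387e+09 - 4.009657e+08/2 = 1.238e+09 Hz
fH = 1.4387e+09 + 4.009657e+08/2 = 1.639e+09 Hz

BW=4.010e+08 Hz, fL=1.238e+09 Hz, fH=1.639e+09 Hz


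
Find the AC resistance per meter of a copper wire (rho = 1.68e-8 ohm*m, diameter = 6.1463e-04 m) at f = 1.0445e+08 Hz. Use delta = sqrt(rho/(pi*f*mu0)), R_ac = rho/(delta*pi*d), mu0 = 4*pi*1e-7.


delta = sqrt(1.68e-8 / (pi * 1.0445e+08 * 4*pi*1e-7)) = 6.382937e-06 m
R_ac = 1.68e-8 / (6.382937e-06 * pi * 6.1463e-04) = 1.363 ohm/m

1.363 ohm/m


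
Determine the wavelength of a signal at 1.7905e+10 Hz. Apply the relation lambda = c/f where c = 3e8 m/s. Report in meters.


lambda = c / f = 3.0000e+08 / 1.7905e+10 = 0.01676 m

0.01676 m


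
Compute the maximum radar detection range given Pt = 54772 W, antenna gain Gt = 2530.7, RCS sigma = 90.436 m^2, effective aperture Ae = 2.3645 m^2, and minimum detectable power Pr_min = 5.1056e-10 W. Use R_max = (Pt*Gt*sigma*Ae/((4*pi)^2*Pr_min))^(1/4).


R^4 = 54772*2530.7*90.436*2.3645 / ((4*pi)^2 * 5.1056e-10) = 3.676321e+17
R_max = 3.676321e+17^0.25 = 24624 m

24624 m


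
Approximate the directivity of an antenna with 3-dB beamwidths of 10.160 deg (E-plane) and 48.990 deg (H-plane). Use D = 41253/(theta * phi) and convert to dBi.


D_linear = 41253 / (10.160 * 48.990) = 82.88089
D_dBi = 10 * log10(82.88089) = 19.18 dBi

19.18 dBi


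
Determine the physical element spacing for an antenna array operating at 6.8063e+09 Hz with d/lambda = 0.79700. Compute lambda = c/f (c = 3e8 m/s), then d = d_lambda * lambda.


lambda = c / f = 3.0000e+08 / 6.8063e+09 = 0.04407681 m
d = 0.79700 * 0.04407681 = 0.03513 m

0.03513 m


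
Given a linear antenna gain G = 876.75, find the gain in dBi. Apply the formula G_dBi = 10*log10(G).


G_dBi = 10 * log10(876.75) = 29.43 dBi

29.43 dBi


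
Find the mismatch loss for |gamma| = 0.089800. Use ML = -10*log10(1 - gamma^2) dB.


ML = -10 * log10(1 - 0.089800^2) = -10 * log10(0.99193596) = 0.03516 dB

0.03516 dB


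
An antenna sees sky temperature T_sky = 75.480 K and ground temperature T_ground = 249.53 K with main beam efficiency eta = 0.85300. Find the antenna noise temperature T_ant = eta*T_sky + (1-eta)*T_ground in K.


T_ant = 0.85300 * 75.480 + (1 - 0.85300) * 249.53 = 101.1 K

101.1 K


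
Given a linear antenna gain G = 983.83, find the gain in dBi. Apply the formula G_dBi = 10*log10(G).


G_dBi = 10 * log10(983.83) = 29.93 dBi

29.93 dBi


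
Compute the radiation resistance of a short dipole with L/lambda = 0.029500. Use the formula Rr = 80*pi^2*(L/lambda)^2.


Rr = 80 * pi^2 * (0.029500)^2 = 80 * 9.869604 * 8.702500e-04 = 0.6871 ohm

0.6871 ohm


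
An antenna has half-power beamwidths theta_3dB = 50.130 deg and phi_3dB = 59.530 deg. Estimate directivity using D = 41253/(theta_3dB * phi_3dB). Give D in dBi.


D_linear = 41253 / (50.130 * 59.530) = 13.82363
D_dBi = 10 * log10(13.82363) = 11.41 dBi

11.41 dBi


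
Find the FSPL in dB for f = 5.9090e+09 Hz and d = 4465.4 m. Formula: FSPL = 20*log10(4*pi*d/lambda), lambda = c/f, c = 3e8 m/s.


lambda = c / f = 3.0000e+08 / 5.9090e+09 = 0.05077001 m
FSPL = 20 * log10(4*pi*4465.4/0.05077001) = 120.9 dB

120.9 dB


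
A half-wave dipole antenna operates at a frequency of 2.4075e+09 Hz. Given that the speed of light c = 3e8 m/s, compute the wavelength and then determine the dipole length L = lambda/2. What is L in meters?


lambda = c / f = 3.0000e+08 / 2.4075e+09 = 0.1246106 m
L = lambda / 2 = 0.1246106 / 2 = 0.06231 m

0.06231 m


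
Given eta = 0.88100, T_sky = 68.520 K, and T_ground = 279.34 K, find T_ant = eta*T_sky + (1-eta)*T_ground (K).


T_ant = 0.88100 * 68.520 + (1 - 0.88100) * 279.34 = 93.61 K

93.61 K


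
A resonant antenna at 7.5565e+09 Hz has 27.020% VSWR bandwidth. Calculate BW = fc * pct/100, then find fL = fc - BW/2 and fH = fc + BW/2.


BW = 7.5565e+09 * 27.020/100 = 2.041766e+09 Hz
fL = 7.5565e+09 - 2.041766e+09/2 = 6.536e+09 Hz
fH = 7.5565e+09 + 2.041766e+09/2 = 8.577e+09 Hz

BW=2.042e+09 Hz, fL=6.536e+09 Hz, fH=8.577e+09 Hz


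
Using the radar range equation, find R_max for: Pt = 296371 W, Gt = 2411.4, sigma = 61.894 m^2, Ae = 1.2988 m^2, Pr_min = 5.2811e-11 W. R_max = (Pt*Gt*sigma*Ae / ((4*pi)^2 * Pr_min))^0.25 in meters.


R^4 = 296371*2411.4*61.894*1.2988 / ((4*pi)^2 * 5.2811e-11) = 6.888928e+18
R_max = 6.888928e+18^0.25 = 51232 m

51232 m


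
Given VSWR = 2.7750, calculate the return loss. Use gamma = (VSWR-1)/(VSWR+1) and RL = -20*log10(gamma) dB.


gamma = (2.7750 - 1) / (2.7750 + 1) = 0.4701987
RL = -20 * log10(0.4701987) = 6.554 dB

6.554 dB


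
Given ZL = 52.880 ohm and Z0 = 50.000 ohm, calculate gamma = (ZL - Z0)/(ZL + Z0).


gamma = (52.880 - 50.000) / (52.880 + 50.000) = 0.02799

0.02799


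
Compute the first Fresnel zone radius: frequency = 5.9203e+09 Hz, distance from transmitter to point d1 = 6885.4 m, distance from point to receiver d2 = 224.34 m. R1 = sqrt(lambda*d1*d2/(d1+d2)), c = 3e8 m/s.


lambda = c / f = 3.0000e+08 / 5.9203e+09 = 0.05067311 m
R1 = sqrt(0.05067311 * 6885.4 * 224.34 / (6885.4 + 224.34)) = 3.318 m

3.318 m


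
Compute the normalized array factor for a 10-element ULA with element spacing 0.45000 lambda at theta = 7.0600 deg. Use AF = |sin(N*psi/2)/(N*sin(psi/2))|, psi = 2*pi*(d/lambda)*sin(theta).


psi = 2*pi*0.45000*sin(7.0600 deg) = 0.3475161 rad
AF = |sin(10*0.3475161/2) / (10*sin(0.3475161/2))| = 0.5704

0.5704


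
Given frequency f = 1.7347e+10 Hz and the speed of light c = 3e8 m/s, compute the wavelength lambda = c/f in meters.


lambda = c / f = 3.0000e+08 / 1.7347e+10 = 0.01729 m

0.01729 m


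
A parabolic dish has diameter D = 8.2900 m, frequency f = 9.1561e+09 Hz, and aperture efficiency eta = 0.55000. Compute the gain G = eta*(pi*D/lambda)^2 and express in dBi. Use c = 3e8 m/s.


lambda = c / f = 3.0000e+08 / 9.1561e+09 = 0.03276504 m
G_linear = 0.55000 * (pi * 8.2900 / 0.03276504)^2 = 347496.2
G_dBi = 10 * log10(347496.2) = 55.41 dBi

55.41 dBi


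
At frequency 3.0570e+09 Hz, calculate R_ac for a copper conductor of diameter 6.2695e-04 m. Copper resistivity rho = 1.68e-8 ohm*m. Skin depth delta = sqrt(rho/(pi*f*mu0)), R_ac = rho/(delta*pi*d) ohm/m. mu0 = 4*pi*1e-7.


delta = sqrt(1.68e-8 / (pi * 3.0570e+09 * 4*pi*1e-7)) = 1.179851e-06 m
R_ac = 1.68e-8 / (1.179851e-06 * pi * 6.2695e-04) = 7.229 ohm/m

7.229 ohm/m


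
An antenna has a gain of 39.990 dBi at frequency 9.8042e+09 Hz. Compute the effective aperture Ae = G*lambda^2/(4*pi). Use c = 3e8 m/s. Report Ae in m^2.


lambda = c / f = 3.0000e+08 / 9.8042e+09 = 0.03059913 m
G_linear = 10^(39.990/10) = 9977.001
Ae = G_linear * lambda^2 / (4*pi) = 9977.001 * 0.03059913^2 / (4*pi) = 0.7434 m^2

0.7434 m^2


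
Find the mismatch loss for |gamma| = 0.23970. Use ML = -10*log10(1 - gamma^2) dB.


ML = -10 * log10(1 - 0.23970^2) = -10 * log10(0.94254391) = 0.2570 dB

0.2570 dB


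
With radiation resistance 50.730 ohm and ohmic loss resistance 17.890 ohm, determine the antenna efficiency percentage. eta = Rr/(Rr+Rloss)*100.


eta = 50.730 / (50.730 + 17.890) * 100 = 73.93%

73.93%


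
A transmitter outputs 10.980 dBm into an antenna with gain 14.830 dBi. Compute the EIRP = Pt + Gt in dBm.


EIRP = Pt + Gt = 10.980 + 14.830 = 25.81 dBm

25.81 dBm


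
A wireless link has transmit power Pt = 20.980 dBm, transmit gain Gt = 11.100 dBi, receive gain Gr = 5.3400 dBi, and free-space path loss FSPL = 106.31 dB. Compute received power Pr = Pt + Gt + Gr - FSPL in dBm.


Pr = 20.980 + 11.100 + 5.3400 - 106.31 = -68.89 dBm

-68.89 dBm


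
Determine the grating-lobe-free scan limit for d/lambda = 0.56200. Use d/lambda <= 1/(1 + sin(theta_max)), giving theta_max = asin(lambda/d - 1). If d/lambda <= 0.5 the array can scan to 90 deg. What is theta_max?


lambda/d - 1 = 1/0.56200 - 1 = 0.7793594
theta_max = asin(0.7793594) = 51.20 deg

51.20 deg


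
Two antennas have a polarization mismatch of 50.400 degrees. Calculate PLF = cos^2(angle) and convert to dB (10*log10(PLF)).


PLF_linear = cos^2(50.400 deg) = 0.4063093
PLF_dB = 10 * log10(0.4063093) = -3.911 dB

-3.911 dB


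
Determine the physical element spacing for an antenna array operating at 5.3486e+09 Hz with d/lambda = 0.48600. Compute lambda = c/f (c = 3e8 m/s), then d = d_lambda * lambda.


lambda = c / f = 3.0000e+08 / 5.3486e+09 = 0.05608944 m
d = 0.48600 * 0.05608944 = 0.02726 m

0.02726 m


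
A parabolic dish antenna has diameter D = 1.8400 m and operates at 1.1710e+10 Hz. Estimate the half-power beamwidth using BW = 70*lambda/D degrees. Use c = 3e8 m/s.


lambda = c / f = 3.0000e+08 / 1.1710e+10 = 0.02561913 m
BW = 70 * 0.02561913 / 1.8400 = 0.9746 deg

0.9746 deg


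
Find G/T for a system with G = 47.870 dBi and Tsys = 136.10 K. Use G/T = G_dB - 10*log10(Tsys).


G/T = 47.870 - 10*log10(136.10) = 47.870 - 21.33858 = 26.53 dB/K

26.53 dB/K


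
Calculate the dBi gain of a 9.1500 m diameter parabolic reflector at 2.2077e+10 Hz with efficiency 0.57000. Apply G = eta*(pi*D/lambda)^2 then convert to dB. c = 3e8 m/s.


lambda = c / f = 3.0000e+08 / 2.2077e+10 = 0.01358880 m
G_linear = 0.57000 * (pi * 9.1500 / 0.01358880)^2 = 2.550672e+06
G_dBi = 10 * log10(2.550672e+06) = 64.07 dBi

64.07 dBi


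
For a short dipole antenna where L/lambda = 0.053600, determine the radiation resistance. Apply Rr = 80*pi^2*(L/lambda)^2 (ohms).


Rr = 80 * pi^2 * (0.053600)^2 = 80 * 9.869604 * 2.872960e-03 = 2.268 ohm

2.268 ohm


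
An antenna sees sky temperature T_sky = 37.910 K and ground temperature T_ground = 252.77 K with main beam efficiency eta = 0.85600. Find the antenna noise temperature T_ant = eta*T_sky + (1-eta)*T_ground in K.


T_ant = 0.85600 * 37.910 + (1 - 0.85600) * 252.77 = 68.85 K

68.85 K


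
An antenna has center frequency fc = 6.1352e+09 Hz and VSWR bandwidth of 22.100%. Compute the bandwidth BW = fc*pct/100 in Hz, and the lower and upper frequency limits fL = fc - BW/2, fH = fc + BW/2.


BW = 6.1352e+09 * 22.100/100 = 1.355879e+09 Hz
fL = 6.1352e+09 - 1.355879e+09/2 = 5.457e+09 Hz
fH = 6.1352e+09 + 1.355879e+09/2 = 6.813e+09 Hz

BW=1.356e+09 Hz, fL=5.457e+09 Hz, fH=6.813e+09 Hz


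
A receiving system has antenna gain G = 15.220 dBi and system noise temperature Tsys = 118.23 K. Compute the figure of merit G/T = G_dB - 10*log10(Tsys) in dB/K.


G/T = 15.220 - 10*log10(118.23) = 15.220 - 20.72728 = -5.507 dB/K

-5.507 dB/K


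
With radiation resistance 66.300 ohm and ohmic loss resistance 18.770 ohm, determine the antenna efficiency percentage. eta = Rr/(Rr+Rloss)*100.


eta = 66.300 / (66.300 + 18.770) * 100 = 77.94%

77.94%


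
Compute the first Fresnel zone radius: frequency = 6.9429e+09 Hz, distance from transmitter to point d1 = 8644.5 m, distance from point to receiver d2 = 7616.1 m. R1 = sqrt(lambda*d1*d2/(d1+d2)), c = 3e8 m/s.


lambda = c / f = 3.0000e+08 / 6.9429e+09 = 0.04320961 m
R1 = sqrt(0.04320961 * 8644.5 * 7616.1 / (8644.5 + 7616.1)) = 13.23 m

13.23 m


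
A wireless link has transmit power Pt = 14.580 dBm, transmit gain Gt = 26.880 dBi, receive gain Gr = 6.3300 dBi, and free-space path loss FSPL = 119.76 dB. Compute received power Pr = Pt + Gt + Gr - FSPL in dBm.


Pr = 14.580 + 26.880 + 6.3300 - 119.76 = -71.97 dBm

-71.97 dBm


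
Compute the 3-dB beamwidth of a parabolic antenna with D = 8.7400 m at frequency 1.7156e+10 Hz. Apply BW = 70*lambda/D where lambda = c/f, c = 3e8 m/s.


lambda = c / f = 3.0000e+08 / 1.7156e+10 = 0.01748659 m
BW = 70 * 0.01748659 / 8.7400 = 0.1401 deg

0.1401 deg


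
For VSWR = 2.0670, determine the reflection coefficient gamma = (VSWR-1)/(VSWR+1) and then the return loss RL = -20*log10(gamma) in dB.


gamma = (2.0670 - 1) / (2.0670 + 1) = 0.3478970
RL = -20 * log10(0.3478970) = 9.171 dB

9.171 dB


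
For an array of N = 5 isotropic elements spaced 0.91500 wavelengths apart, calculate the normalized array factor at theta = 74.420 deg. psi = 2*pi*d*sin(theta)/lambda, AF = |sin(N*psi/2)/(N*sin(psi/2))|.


psi = 2*pi*0.91500*sin(74.420 deg) = 5.537871 rad
AF = |sin(5*5.537871/2) / (5*sin(5.537871/2))| = 0.5260

0.5260


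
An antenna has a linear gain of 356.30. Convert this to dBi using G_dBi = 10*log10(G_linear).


G_dBi = 10 * log10(356.30) = 25.52 dBi

25.52 dBi


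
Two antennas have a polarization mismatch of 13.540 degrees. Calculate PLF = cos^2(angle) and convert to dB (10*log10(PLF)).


PLF_linear = cos^2(13.540 deg) = 0.9451859
PLF_dB = 10 * log10(0.9451859) = -0.2448 dB

-0.2448 dB


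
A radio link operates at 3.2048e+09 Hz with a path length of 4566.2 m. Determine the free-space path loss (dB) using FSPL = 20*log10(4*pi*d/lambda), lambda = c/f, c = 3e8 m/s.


lambda = c / f = 3.0000e+08 / 3.2048e+09 = 0.09360959 m
FSPL = 20 * log10(4*pi*4566.2/0.09360959) = 115.7 dB

115.7 dB


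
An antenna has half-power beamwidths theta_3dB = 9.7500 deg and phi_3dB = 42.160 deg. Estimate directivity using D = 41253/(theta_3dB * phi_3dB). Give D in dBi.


D_linear = 41253 / (9.7500 * 42.160) = 100.3576
D_dBi = 10 * log10(100.3576) = 20.02 dBi

20.02 dBi


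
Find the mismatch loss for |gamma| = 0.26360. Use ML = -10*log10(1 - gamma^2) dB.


ML = -10 * log10(1 - 0.26360^2) = -10 * log10(0.93051504) = 0.3128 dB

0.3128 dB


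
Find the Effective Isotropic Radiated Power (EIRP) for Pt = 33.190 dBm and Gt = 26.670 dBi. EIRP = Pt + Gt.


EIRP = Pt + Gt = 33.190 + 26.670 = 59.86 dBm

59.86 dBm


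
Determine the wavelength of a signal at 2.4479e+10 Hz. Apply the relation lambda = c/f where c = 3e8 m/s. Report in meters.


lambda = c / f = 3.0000e+08 / 2.4479e+10 = 0.01226 m

0.01226 m


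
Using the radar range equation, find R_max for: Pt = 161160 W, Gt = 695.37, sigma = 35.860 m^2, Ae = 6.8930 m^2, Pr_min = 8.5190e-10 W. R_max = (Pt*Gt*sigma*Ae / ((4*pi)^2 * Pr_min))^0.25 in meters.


R^4 = 161160*695.37*35.860*6.8930 / ((4*pi)^2 * 8.5190e-10) = 2.059128e+17
R_max = 2.059128e+17^0.25 = 21302 m

21302 m


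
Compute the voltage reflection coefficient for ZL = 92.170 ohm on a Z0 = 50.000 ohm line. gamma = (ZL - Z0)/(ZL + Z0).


gamma = (92.170 - 50.000) / (92.170 + 50.000) = 0.2966

0.2966


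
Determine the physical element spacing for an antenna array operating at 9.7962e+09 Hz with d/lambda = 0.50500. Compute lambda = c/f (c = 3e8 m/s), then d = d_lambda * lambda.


lambda = c / f = 3.0000e+08 / 9.7962e+09 = 0.03062412 m
d = 0.50500 * 0.03062412 = 0.01547 m

0.01547 m


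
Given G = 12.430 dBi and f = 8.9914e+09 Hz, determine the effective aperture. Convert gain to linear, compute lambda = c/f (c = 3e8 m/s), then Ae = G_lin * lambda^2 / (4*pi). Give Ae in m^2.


lambda = c / f = 3.0000e+08 / 8.9914e+09 = 0.03336522 m
G_linear = 10^(12.430/10) = 17.49847
Ae = G_linear * lambda^2 / (4*pi) = 17.49847 * 0.03336522^2 / (4*pi) = 1.550e-03 m^2

1.550e-03 m^2


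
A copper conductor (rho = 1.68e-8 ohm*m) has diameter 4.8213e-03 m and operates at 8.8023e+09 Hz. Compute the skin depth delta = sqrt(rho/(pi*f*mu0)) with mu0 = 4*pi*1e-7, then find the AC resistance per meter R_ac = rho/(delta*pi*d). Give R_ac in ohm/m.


delta = sqrt(1.68e-8 / (pi * 8.8023e+09 * 4*pi*1e-7)) = 6.953071e-07 m
R_ac = 1.68e-8 / (6.953071e-07 * pi * 4.8213e-03) = 1.595 ohm/m

1.595 ohm/m


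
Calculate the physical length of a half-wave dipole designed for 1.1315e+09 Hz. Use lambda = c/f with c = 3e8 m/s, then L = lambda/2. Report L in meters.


lambda = c / f = 3.0000e+08 / 1.1315e+09 = 0.2651348 m
L = lambda / 2 = 0.2651348 / 2 = 0.1326 m

0.1326 m


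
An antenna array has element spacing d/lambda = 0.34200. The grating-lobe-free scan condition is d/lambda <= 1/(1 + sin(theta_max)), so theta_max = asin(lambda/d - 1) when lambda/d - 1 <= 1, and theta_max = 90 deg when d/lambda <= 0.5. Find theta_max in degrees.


lambda/d - 1 = 1/0.34200 - 1 = 1.923977 >= 1
d/lambda <= 0.5, so the array can scan to endfire without grating lobes: theta_max = 90 deg

90 deg


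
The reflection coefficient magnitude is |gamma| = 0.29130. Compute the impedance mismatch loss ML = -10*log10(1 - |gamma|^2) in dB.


ML = -10 * log10(1 - 0.29130^2) = -10 * log10(0.91514431) = 0.3851 dB

0.3851 dB


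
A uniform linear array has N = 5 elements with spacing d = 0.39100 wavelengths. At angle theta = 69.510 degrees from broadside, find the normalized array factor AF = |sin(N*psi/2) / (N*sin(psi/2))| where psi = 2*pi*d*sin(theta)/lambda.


psi = 2*pi*0.39100*sin(69.510 deg) = 2.301297 rad
AF = |sin(5*2.301297/2) / (5*sin(2.301297/2))| = 0.1107

0.1107


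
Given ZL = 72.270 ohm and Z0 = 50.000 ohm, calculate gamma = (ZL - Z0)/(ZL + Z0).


gamma = (72.270 - 50.000) / (72.270 + 50.000) = 0.1821

0.1821


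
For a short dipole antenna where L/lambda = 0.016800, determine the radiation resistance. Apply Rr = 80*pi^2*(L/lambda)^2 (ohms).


Rr = 80 * pi^2 * (0.016800)^2 = 80 * 9.869604 * 2.822400e-04 = 0.2228 ohm

0.2228 ohm


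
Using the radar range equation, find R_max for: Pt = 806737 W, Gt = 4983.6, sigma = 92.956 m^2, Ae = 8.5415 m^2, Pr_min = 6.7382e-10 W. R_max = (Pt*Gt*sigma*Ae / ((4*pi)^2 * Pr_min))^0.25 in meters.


R^4 = 806737*4983.6*92.956*8.5415 / ((4*pi)^2 * 6.7382e-10) = 3.000013e+19
R_max = 3.000013e+19^0.25 = 74008 m

74008 m


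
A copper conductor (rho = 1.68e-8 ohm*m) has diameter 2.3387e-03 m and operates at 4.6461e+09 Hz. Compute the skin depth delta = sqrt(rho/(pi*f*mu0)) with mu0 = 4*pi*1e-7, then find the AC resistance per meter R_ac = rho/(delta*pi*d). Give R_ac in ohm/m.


delta = sqrt(1.68e-8 / (pi * 4.6461e+09 * 4*pi*1e-7)) = 9.570409e-07 m
R_ac = 1.68e-8 / (9.570409e-07 * pi * 2.3387e-03) = 2.389 ohm/m

2.389 ohm/m


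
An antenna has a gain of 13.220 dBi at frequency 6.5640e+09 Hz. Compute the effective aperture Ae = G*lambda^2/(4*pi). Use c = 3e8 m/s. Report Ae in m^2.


lambda = c / f = 3.0000e+08 / 6.5640e+09 = 0.04570384 m
G_linear = 10^(13.220/10) = 20.98940
Ae = G_linear * lambda^2 / (4*pi) = 20.98940 * 0.04570384^2 / (4*pi) = 3.489e-03 m^2

3.489e-03 m^2


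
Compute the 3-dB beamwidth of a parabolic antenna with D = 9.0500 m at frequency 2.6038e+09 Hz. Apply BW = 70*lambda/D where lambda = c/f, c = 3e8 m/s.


lambda = c / f = 3.0000e+08 / 2.6038e+09 = 0.1152162 m
BW = 70 * 0.1152162 / 9.0500 = 0.8912 deg

0.8912 deg


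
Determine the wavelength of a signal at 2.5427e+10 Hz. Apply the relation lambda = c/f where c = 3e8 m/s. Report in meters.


lambda = c / f = 3.0000e+08 / 2.5427e+10 = 0.01180 m

0.01180 m


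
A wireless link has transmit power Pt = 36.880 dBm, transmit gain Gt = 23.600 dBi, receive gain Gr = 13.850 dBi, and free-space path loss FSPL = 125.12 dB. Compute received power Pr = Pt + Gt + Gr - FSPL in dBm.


Pr = 36.880 + 23.600 + 13.850 - 125.12 = -50.79 dBm

-50.79 dBm


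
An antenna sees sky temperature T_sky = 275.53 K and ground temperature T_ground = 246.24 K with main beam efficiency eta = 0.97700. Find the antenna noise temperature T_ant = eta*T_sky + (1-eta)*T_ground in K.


T_ant = 0.97700 * 275.53 + (1 - 0.97700) * 246.24 = 274.9 K

274.9 K


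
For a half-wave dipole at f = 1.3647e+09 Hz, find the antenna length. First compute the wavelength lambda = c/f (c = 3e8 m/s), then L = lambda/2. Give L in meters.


lambda = c / f = 3.0000e+08 / 1.3647e+09 = 0.2198285 m
L = lambda / 2 = 0.2198285 / 2 = 0.1099 m

0.1099 m


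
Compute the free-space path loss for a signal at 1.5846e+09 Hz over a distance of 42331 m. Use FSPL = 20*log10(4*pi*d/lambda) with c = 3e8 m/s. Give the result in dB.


lambda = c / f = 3.0000e+08 / 1.5846e+09 = 0.1893222 m
FSPL = 20 * log10(4*pi*42331/0.1893222) = 129.0 dB

129.0 dB


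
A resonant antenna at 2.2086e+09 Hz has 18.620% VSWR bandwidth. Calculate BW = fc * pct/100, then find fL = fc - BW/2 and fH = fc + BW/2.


BW = 2.2086e+09 * 18.620/100 = 4.112413e+08 Hz
fL = 2.2086e+09 - 4.112413e+08/2 = 2.003e+09 Hz
fH = 2.2086e+09 + 4.112413e+08/2 = 2.414e+09 Hz

BW=4.112e+08 Hz, fL=2.003e+09 Hz, fH=2.414e+09 Hz


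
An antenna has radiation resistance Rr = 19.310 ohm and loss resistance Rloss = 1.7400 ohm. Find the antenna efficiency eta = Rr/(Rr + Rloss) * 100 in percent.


eta = 19.310 / (19.310 + 1.7400) * 100 = 91.73%

91.73%


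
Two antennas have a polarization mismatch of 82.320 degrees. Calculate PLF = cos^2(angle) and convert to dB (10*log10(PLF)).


PLF_linear = cos^2(82.320 deg) = 0.01785972
PLF_dB = 10 * log10(0.01785972) = -17.48 dB

-17.48 dB


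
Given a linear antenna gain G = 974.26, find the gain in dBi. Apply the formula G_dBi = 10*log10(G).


G_dBi = 10 * log10(974.26) = 29.89 dBi

29.89 dBi


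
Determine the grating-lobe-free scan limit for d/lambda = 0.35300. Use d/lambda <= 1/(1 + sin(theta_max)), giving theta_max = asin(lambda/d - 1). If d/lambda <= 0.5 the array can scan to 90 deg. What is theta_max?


lambda/d - 1 = 1/0.35300 - 1 = 1.832861 >= 1
d/lambda <= 0.5, so the array can scan to endfire without grating lobes: theta_max = 90 deg

90 deg


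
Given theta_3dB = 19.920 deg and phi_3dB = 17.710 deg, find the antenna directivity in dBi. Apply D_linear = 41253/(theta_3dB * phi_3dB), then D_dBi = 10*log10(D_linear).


D_linear = 41253 / (19.920 * 17.710) = 116.9358
D_dBi = 10 * log10(116.9358) = 20.68 dBi

20.68 dBi
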